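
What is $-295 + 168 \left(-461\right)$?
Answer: $-77743$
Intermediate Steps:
$-295 + 168 \left(-461\right) = -295 - 77448 = -77743$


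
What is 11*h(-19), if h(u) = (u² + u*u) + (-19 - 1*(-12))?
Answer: 7865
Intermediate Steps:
h(u) = -7 + 2*u² (h(u) = (u² + u²) + (-19 + 12) = 2*u² - 7 = -7 + 2*u²)
11*h(-19) = 11*(-7 + 2*(-19)²) = 11*(-7 + 2*361) = 11*(-7 + 722) = 11*715 = 7865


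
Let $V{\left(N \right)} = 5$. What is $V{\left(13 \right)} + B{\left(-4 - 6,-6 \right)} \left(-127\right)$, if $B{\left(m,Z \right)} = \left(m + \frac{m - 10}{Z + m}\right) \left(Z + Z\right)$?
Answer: $-13330$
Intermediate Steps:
$B{\left(m,Z \right)} = 2 Z \left(m + \frac{-10 + m}{Z + m}\right)$ ($B{\left(m,Z \right)} = \left(m + \frac{-10 + m}{Z + m}\right) 2 Z = 2 Z \left(m + \frac{-10 + m}{Z + m}\right)$)
$V{\left(13 \right)} + B{\left(-4 - 6,-6 \right)} \left(-127\right) = 5 + 2 \left(-6\right) \frac{1}{-6 - 10} \left(-10 - 10 + \left(-4 - 6\right)^{2} - 6 \left(-4 - 6\right)\right) \left(-127\right) = 5 + 2 \left(-6\right) \frac{1}{-6 - 10} \left(-10 - 10 + \left(-10\right)^{2} - -60\right) \left(-127\right) = 5 + 2 \left(-6\right) \frac{1}{-16} \left(-10 - 10 + 100 + 60\right) \left(-127\right) = 5 + 2 \left(-6\right) \left(- \frac{1}{16}\right) 140 \left(-127\right) = 5 + 105 \left(-127\right) = 5 - 13335 = -13330$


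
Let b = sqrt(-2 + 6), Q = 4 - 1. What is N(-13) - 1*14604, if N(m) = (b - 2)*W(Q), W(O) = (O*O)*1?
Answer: -14604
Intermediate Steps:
Q = 3
W(O) = O**2 (W(O) = O**2*1 = O**2)
b = 2 (b = sqrt(4) = 2)
N(m) = 0 (N(m) = (2 - 2)*3**2 = 0*9 = 0)
N(-13) - 1*14604 = 0 - 1*14604 = 0 - 14604 = -14604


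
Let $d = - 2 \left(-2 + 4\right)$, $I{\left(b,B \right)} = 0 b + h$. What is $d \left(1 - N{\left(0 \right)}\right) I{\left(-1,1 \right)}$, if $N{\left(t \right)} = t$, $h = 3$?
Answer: $-12$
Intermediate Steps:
$I{\left(b,B \right)} = 3$ ($I{\left(b,B \right)} = 0 b + 3 = 0 + 3 = 3$)
$d = -4$ ($d = \left(-2\right) 2 = -4$)
$d \left(1 - N{\left(0 \right)}\right) I{\left(-1,1 \right)} = - 4 \left(1 - 0\right) 3 = - 4 \left(1 + 0\right) 3 = \left(-4\right) 1 \cdot 3 = \left(-4\right) 3 = -12$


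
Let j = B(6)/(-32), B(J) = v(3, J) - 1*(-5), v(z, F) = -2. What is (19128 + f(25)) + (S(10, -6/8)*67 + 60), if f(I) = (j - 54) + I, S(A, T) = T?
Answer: 611477/32 ≈ 19109.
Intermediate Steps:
B(J) = 3 (B(J) = -2 - 1*(-5) = -2 + 5 = 3)
j = -3/32 (j = 3/(-32) = 3*(-1/32) = -3/32 ≈ -0.093750)
f(I) = -1731/32 + I (f(I) = (-3/32 - 54) + I = -1731/32 + I)
(19128 + f(25)) + (S(10, -6/8)*67 + 60) = (19128 + (-1731/32 + 25)) + (-6/8*67 + 60) = (19128 - 931/32) + (-6*⅛*67 + 60) = 611165/32 + (-¾*67 + 60) = 611165/32 + (-201/4 + 60) = 611165/32 + 39/4 = 611477/32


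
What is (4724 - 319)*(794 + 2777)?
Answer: 15730255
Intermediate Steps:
(4724 - 319)*(794 + 2777) = 4405*3571 = 15730255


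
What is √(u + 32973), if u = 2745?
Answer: √35718 ≈ 188.99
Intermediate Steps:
√(u + 32973) = √(2745 + 32973) = √35718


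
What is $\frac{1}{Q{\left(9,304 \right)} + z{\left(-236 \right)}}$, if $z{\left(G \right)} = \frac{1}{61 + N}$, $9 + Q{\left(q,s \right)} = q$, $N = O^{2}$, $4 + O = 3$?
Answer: $62$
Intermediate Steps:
$O = -1$ ($O = -4 + 3 = -1$)
$N = 1$ ($N = \left(-1\right)^{2} = 1$)
$Q{\left(q,s \right)} = -9 + q$
$z{\left(G \right)} = \frac{1}{62}$ ($z{\left(G \right)} = \frac{1}{61 + 1} = \frac{1}{62}$)
$\frac{1}{Q{\left(9,304 \right)} + z{\left(-236 \right)}} = \frac{1}{\left(-9 + 9\right) + \frac{1}{62}} = \frac{1}{0 + \frac{1}{62}} = \frac{1}{\frac{1}{62}} = 62$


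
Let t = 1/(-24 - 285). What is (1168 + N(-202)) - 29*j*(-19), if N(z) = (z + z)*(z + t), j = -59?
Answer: 15532907/309 ≈ 50268.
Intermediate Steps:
t = -1/309 (t = 1/(-309) = -1/309 ≈ -0.0032362)
N(z) = 2*z*(-1/309 + z) (N(z) = (z + z)*(z - 1/309) = (2*z)*(-1/309 + z) = 2*z*(-1/309 + z))
(1168 + N(-202)) - 29*j*(-19) = (1168 + (2/309)*(-202)*(-1 + 309*(-202))) - 29*(-59)*(-19) = (1168 + (2/309)*(-202)*(-1 - 62418)) + 1711*(-19) = (1168 + (2/309)*(-202)*(-62419)) - 32509 = (1168 + 25217276/309) - 32509 = 25578188/309 - 32509 = 15532907/309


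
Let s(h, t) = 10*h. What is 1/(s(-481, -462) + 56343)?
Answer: 1/51533 ≈ 1.9405e-5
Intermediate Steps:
1/(s(-481, -462) + 56343) = 1/(10*(-481) + 56343) = 1/(-4810 + 56343) = 1/51533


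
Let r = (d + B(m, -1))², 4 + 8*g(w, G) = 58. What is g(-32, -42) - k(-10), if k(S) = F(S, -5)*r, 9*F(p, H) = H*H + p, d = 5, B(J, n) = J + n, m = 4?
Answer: -1199/12 ≈ -99.917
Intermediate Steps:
g(w, G) = 27/4 (g(w, G) = -½ + (⅛)*58 = -½ + 29/4 = 27/4)
F(p, H) = p/9 + H²/9 (F(p, H) = (H*H + p)/9 = (H² + p)/9 = (p + H²)/9 = p/9 + H²/9)
r = 64 (r = (5 + (4 - 1))² = (5 + 3)² = 8² = 64)
k(S) = 1600/9 + 64*S/9 (k(S) = (S/9 + (⅑)*(-5)²)*64 = (S/9 + (⅑)*25)*64 = (S/9 + 25/9)*64 = (25/9 + S/9)*64 = 1600/9 + 64*S/9)
g(-32, -42) - k(-10) = 27/4 - (1600/9 + (64/9)*(-10)) = 27/4 - (1600/9 - 640/9) = 27/4 - 1*320/3 = 27/4 - 320/3 = -1199/12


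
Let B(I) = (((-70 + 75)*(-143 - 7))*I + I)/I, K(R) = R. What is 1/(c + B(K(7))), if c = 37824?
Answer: 1/37075 ≈ 2.6972e-5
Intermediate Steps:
B(I) = -749 (B(I) = ((5*(-150))*I + I)/I = (-750*I + I)/I = (-749*I)/I = -749)
1/(c + B(K(7))) = 1/(37824 - 749) = 1/37075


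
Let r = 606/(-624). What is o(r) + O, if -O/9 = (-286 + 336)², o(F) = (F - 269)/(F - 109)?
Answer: -257304423/11437 ≈ -22498.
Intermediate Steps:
r = -101/104 (r = 606*(-1/624) = -101/104 ≈ -0.97115)
o(F) = (-269 + F)/(-109 + F)
O = -22500 (O = -9*(-286 + 336)² = -9*50² = -9*2500 = -22500)
o(r) + O = (-269 - 101/104)/(-109 - 101/104) - 22500 = -28077/104/(-11437/104) - 22500 = -104/11437*(-28077/104) - 22500 = 28077/11437 - 22500 = -257304423/11437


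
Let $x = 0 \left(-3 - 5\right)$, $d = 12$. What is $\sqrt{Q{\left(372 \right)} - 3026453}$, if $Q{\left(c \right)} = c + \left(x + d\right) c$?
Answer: $i \sqrt{3021617} \approx 1738.3 i$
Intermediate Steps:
$x = 0$ ($x = 0 \left(-8\right) = 0$)
$Q{\left(c \right)} = 13 c$ ($Q{\left(c \right)} = c + \left(0 + 12\right) c = c + 12 c = 13 c$)
$\sqrt{Q{\left(372 \right)} - 3026453} = \sqrt{13 \cdot 372 - 3026453} = \sqrt{4836 - 3026453} = \sqrt{-3021617} = i \sqrt{3021617}$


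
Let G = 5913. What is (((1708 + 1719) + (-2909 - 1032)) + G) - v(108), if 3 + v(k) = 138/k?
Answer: 97213/18 ≈ 5400.7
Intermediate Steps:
v(k) = -3 + 138/k
(((1708 + 1719) + (-2909 - 1032)) + G) - v(108) = (((1708 + 1719) + (-2909 - 1032)) + 5913) - (-3 + 138/108) = ((3427 - 3941) + 5913) - (-3 + 138*(1/108)) = (-514 + 5913) - (-3 + 23/18) = 5399 - 1*(-31/18) = 5399 + 31/18 = 97213/18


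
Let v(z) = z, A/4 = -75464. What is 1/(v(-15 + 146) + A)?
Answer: -1/301725 ≈ -3.3143e-6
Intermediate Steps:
A = -301856 (A = 4*(-75464) = -301856)
1/(v(-15 + 146) + A) = 1/((-15 + 146) - 301856) = 1/(131 - 301856) = 1/(-301725) = -1/301725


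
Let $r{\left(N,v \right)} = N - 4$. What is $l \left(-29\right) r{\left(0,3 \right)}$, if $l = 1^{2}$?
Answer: $116$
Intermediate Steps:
$r{\left(N,v \right)} = -4 + N$
$l = 1$
$l \left(-29\right) r{\left(0,3 \right)} = 1 \left(-29\right) \left(-4 + 0\right) = \left(-29\right) \left(-4\right) = 116$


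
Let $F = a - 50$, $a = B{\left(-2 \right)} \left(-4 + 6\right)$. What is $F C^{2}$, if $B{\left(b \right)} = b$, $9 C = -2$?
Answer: $- \frac{8}{3} \approx -2.6667$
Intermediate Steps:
$C = - \frac{2}{9}$ ($C = \frac{1}{9} \left(-2\right) = - \frac{2}{9} \approx -0.22222$)
$a = -4$ ($a = - 2 \left(-4 + 6\right) = \left(-2\right) 2 = -4$)
$F = -54$ ($F = -4 - 50 = -54$)
$F C^{2} = - 54 \left(- \frac{2}{9}\right)^{2} = \left(-54\right) \frac{4}{81} = - \frac{8}{3}$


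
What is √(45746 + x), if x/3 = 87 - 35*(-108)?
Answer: √57347 ≈ 239.47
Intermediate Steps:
x = 11601 (x = 3*(87 - 35*(-108)) = 3*(87 + 3780) = 3*3867 = 11601)
√(45746 + x) = √(45746 + 11601) = √57347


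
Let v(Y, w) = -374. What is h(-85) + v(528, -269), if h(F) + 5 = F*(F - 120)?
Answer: 17046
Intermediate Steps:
h(F) = -5 + F*(-120 + F) (h(F) = -5 + F*(F - 120) = -5 + F*(-120 + F))
h(-85) + v(528, -269) = (-5 + (-85)**2 - 120*(-85)) - 374 = (-5 + 7225 + 10200) - 374 = 17420 - 374 = 17046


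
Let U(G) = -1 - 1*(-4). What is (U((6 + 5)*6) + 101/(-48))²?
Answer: 1849/2304 ≈ 0.80252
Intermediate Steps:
U(G) = 3 (U(G) = -1 + 4 = 3)
(U((6 + 5)*6) + 101/(-48))² = (3 + 101/(-48))² = (3 + 101*(-1/48))² = (3 - 101/48)² = (43/48)² = 1849/2304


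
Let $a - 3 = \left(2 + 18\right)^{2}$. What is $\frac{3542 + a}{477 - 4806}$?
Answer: $- \frac{1315}{1443} \approx -0.9113$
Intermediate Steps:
$a = 403$ ($a = 3 + \left(2 + 18\right)^{2} = 3 + 20^{2} = 3 + 400 = 403$)
$\frac{3542 + a}{477 - 4806} = \frac{3542 + 403}{477 - 4806} = \frac{3945}{-4329} = 3945 \left(- \frac{1}{4329}\right) = - \frac{1315}{1443}$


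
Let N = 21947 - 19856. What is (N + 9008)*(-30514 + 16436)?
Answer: -156251722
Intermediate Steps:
N = 2091
(N + 9008)*(-30514 + 16436) = (2091 + 9008)*(-30514 + 16436) = 11099*(-14078) = -156251722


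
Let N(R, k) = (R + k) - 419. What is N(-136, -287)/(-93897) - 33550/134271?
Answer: -337465352/1400849343 ≈ -0.24090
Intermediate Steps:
N(R, k) = -419 + R + k
N(-136, -287)/(-93897) - 33550/134271 = (-419 - 136 - 287)/(-93897) - 33550/134271 = -842*(-1/93897) - 33550*1/134271 = 842/93897 - 33550/134271 = -337465352/1400849343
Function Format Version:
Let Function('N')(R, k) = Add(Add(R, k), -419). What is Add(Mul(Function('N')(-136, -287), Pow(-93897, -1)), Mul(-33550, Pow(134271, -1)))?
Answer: Rational(-337465352, 1400849343) ≈ -0.24090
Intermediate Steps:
Function('N')(R, k) = Add(-419, R, k)
Add(Mul(Function('N')(-136, -287), Pow(-93897, -1)), Mul(-33550, Pow(134271, -1))) = Add(Mul(Add(-419, -136, -287), Pow(-93897, -1)), Mul(-33550, Pow(134271, -1))) = Add(Mul(-842, Rational(-1, 93897)), Mul(-33550, Rational(1, 134271))) = Add(Rational(842, 93897), Rational(-33550, 134271)) = Rational(-337465352, 1400849343)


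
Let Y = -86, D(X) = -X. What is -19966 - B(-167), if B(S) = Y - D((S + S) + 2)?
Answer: -19548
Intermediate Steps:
B(S) = -84 + 2*S (B(S) = -86 - (-1)*((S + S) + 2) = -86 - (-1)*(2*S + 2) = -86 - (-1)*(2 + 2*S) = -86 - (-2 - 2*S) = -86 + (2 + 2*S) = -84 + 2*S)
-19966 - B(-167) = -19966 - (-84 + 2*(-167)) = -19966 - (-84 - 334) = -19966 - 1*(-418) = -19966 + 418 = -19548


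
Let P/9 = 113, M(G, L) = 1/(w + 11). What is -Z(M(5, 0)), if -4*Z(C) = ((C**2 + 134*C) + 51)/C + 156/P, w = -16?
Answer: -102587/3390 ≈ -30.262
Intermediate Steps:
M(G, L) = -1/5 (M(G, L) = 1/(-16 + 11) = 1/(-5) = -1/5)
P = 1017 (P = 9*113 = 1017)
Z(C) = -13/339 - (51 + C**2 + 134*C)/(4*C) (Z(C) = -(((C**2 + 134*C) + 51)/C + 156/1017)/4 = -((51 + C**2 + 134*C)/C + 156*(1/1017))/4 = -((51 + C**2 + 134*C)/C + 52/339)/4 = -(52/339 + (51 + C**2 + 134*C)/C)/4 = -13/339 - (51 + C**2 + 134*C)/(4*C))
-Z(M(5, 0)) = -(-17289 - (-45478 - 339*(-1/5))/5)/(1356*(-1/5)) = -(-5)*(-17289 - (-45478 + 339/5)/5)/1356 = -(-5)*(-17289 - 1/5*(-227051/5))/1356 = -(-5)*(-17289 + 227051/25)/1356 = -(-5)*(-205174)/(1356*25) = -1*102587/3390 = -102587/3390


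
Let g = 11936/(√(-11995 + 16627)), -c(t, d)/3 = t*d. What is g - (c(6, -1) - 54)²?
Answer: -1296 + 2984*√1158/579 ≈ -1120.6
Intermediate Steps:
c(t, d) = -3*d*t (c(t, d) = -3*t*d = -3*d*t)
g = 2984*√1158/579 (g = 11936/(√4632) = 11936/((2*√1158)) = 11936*(√1158/2316) = 2984*√1158/579 ≈ 175.38)
g - (c(6, -1) - 54)² = 2984*√1158/579 - (-3*(-1)*6 - 54)² = 2984*√1158/579 - (18 - 54)² = 2984*√1158/579 - 1*(-36)² = 2984*√1158/579 - 1*1296 = 2984*√1158/579 - 1296 = -1296 + 2984*√1158/579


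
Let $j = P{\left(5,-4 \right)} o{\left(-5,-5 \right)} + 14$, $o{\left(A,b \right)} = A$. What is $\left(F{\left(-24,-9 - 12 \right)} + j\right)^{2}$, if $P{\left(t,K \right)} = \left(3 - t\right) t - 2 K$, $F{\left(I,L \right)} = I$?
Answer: $0$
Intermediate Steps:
$P{\left(t,K \right)} = - 2 K + t \left(3 - t\right)$ ($P{\left(t,K \right)} = t \left(3 - t\right) - 2 K = - 2 K + t \left(3 - t\right)$)
$j = 24$ ($j = \left(- 5^{2} - -8 + 3 \cdot 5\right) \left(-5\right) + 14 = \left(\left(-1\right) 25 + 8 + 15\right) \left(-5\right) + 14 = \left(-25 + 8 + 15\right) \left(-5\right) + 14 = \left(-2\right) \left(-5\right) + 14 = 10 + 14 = 24$)
$\left(F{\left(-24,-9 - 12 \right)} + j\right)^{2} = \left(-24 + 24\right)^{2} = 0^{2} = 0$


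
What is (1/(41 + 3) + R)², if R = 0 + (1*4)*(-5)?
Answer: 772641/1936 ≈ 399.09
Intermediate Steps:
R = -20 (R = 0 + 4*(-5) = 0 - 20 = -20)
(1/(41 + 3) + R)² = (1/(41 + 3) - 20)² = (1/44 - 20)² = (-879/44)² = 772641/1936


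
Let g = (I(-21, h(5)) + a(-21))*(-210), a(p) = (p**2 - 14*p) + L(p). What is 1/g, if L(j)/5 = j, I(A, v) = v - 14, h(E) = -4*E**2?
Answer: -1/108360 ≈ -9.2285e-6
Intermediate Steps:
I(A, v) = -14 + v
L(j) = 5*j
a(p) = p**2 - 9*p (a(p) = (p**2 - 14*p) + 5*p = p**2 - 9*p)
g = -108360 (g = ((-14 - 4*5**2) - 21*(-9 - 21))*(-210) = ((-14 - 4*25) - 21*(-30))*(-210) = ((-14 - 100) + 630)*(-210) = (-114 + 630)*(-210) = 516*(-210) = -108360)
1/g = 1/(-108360) = -1/108360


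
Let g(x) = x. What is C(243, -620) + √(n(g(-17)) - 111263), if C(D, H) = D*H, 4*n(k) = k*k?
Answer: -150660 + I*√444763/2 ≈ -1.5066e+5 + 333.45*I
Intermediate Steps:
n(k) = k²/4 (n(k) = (k*k)/4 = k²/4)
C(243, -620) + √(n(g(-17)) - 111263) = 243*(-620) + √((¼)*(-17)² - 111263) = -150660 + √((¼)*289 - 111263) = -150660 + √(289/4 - 111263) = -150660 + √(-444763/4) = -150660 + I*√444763/2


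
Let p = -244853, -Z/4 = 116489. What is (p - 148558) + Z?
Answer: -859367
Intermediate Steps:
Z = -465956 (Z = -4*116489 = -465956)
(p - 148558) + Z = (-244853 - 148558) - 465956 = -393411 - 465956 = -859367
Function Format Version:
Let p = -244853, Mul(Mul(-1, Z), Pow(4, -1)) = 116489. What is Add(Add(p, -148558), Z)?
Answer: -859367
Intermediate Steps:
Z = -465956 (Z = Mul(-4, 116489) = -465956)
Add(Add(p, -148558), Z) = Add(Add(-244853, -148558), -465956) = Add(-393411, -465956) = -859367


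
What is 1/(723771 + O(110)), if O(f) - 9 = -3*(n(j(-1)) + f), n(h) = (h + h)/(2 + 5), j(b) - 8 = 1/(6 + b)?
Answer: 35/25320504 ≈ 1.3823e-6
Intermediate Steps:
j(b) = 8 + 1/(6 + b)
n(h) = 2*h/7 (n(h) = (2*h)/7 = (2*h)*(⅐) = 2*h/7)
O(f) = 69/35 - 3*f (O(f) = 9 - 3*(2*((49 + 8*(-1))/(6 - 1))/7 + f) = 9 - 3*(2*((49 - 8)/5)/7 + f) = 9 - 3*(2*((⅕)*41)/7 + f) = 9 - 3*((2/7)*(41/5) + f) = 9 - 3*(82/35 + f) = 9 + (-246/35 - 3*f) = 69/35 - 3*f)
1/(723771 + O(110)) = 1/(723771 + (69/35 - 3*110)) = 1/(723771 + (69/35 - 330)) = 1/(723771 - 11481/35) = 1/(25320504/35) = 35/25320504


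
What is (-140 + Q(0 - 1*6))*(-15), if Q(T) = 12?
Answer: 1920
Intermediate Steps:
(-140 + Q(0 - 1*6))*(-15) = (-140 + 12)*(-15) = -128*(-15) = 1920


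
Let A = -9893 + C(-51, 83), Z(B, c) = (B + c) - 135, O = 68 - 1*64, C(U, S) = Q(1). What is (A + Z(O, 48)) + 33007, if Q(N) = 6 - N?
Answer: 23036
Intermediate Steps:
C(U, S) = 5 (C(U, S) = 6 - 1*1 = 6 - 1 = 5)
O = 4 (O = 68 - 64 = 4)
Z(B, c) = -135 + B + c
A = -9888 (A = -9893 + 5 = -9888)
(A + Z(O, 48)) + 33007 = (-9888 + (-135 + 4 + 48)) + 33007 = (-9888 - 83) + 33007 = -9971 + 33007 = 23036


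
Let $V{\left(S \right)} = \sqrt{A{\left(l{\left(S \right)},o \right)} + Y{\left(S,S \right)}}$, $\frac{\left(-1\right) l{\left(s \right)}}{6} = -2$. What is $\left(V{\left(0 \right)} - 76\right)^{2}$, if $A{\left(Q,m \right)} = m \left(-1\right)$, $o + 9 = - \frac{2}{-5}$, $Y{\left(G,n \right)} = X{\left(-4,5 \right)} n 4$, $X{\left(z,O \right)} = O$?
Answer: $\frac{\left(380 - \sqrt{215}\right)^{2}}{25} \approx 5338.9$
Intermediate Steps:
$l{\left(s \right)} = 12$ ($l{\left(s \right)} = \left(-6\right) \left(-2\right) = 12$)
$Y{\left(G,n \right)} = 20 n$ ($Y{\left(G,n \right)} = 5 n 4 = 20 n$)
$o = - \frac{43}{5}$ ($o = -9 - \frac{2}{-5} = -9 - - \frac{2}{5} = -9 + \frac{2}{5} = - \frac{43}{5} \approx -8.6$)
$A{\left(Q,m \right)} = - m$
$V{\left(S \right)} = \sqrt{\frac{43}{5} + 20 S}$ ($V{\left(S \right)} = \sqrt{\left(-1\right) \left(- \frac{43}{5}\right) + 20 S} = \sqrt{\frac{43}{5} + 20 S}$)
$\left(V{\left(0 \right)} - 76\right)^{2} = \left(\frac{\sqrt{215 + 500 \cdot 0}}{5} - 76\right)^{2} = \left(\frac{\sqrt{215 + 0}}{5} - 76\right)^{2} = \left(\frac{\sqrt{215}}{5} - 76\right)^{2} = \left(-76 + \frac{\sqrt{215}}{5}\right)^{2}$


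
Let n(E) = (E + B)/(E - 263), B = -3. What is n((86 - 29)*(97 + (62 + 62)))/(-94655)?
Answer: -6297/583737385 ≈ -1.0787e-5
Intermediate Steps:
n(E) = (-3 + E)/(-263 + E) (n(E) = (E - 3)/(E - 263) = (-3 + E)/(-263 + E))
n((86 - 29)*(97 + (62 + 62)))/(-94655) = ((-3 + (86 - 29)*(97 + (62 + 62)))/(-263 + (86 - 29)*(97 + (62 + 62))))/(-94655) = ((-3 + 57*(97 + 124))/(-263 + 57*(97 + 124)))*(-1/94655) = ((-3 + 57*221)/(-263 + 57*221))*(-1/94655) = ((-3 + 12597)/(-263 + 12597))*(-1/94655) = (12594/12334)*(-1/94655) = ((1/12334)*12594)*(-1/94655) = (6297/6167)*(-1/94655) = -6297/583737385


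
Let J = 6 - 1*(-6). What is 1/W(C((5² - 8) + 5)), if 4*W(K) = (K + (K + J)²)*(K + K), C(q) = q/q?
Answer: 1/85 ≈ 0.011765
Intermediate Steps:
J = 12 (J = 6 + 6 = 12)
C(q) = 1
W(K) = K*(K + (12 + K)²)/2 (W(K) = ((K + (K + 12)²)*(K + K))/4 = ((K + (12 + K)²)*(2*K))/4 = (2*K*(K + (12 + K)²))/4 = K*(K + (12 + K)²)/2)
1/W(C((5² - 8) + 5)) = 1/((½)*1*(1 + (12 + 1)²)) = 1/((½)*1*(1 + 13²)) = 1/((½)*1*(1 + 169)) = 1/((½)*1*170) = 1/85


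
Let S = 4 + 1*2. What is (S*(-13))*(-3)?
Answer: 234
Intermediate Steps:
S = 6 (S = 4 + 2 = 6)
(S*(-13))*(-3) = (6*(-13))*(-3) = -78*(-3) = 234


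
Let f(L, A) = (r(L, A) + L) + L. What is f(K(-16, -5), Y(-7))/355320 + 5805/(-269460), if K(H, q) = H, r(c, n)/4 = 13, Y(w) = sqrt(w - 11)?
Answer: -380971/17730468 ≈ -0.021487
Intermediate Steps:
Y(w) = sqrt(-11 + w)
r(c, n) = 52 (r(c, n) = 4*13 = 52)
f(L, A) = 52 + 2*L (f(L, A) = (52 + L) + L = 52 + 2*L)
f(K(-16, -5), Y(-7))/355320 + 5805/(-269460) = (52 + 2*(-16))/355320 + 5805/(-269460) = (52 - 32)*(1/355320) + 5805*(-1/269460) = 20*(1/355320) - 43/1996 = 1/17766 - 43/1996 = -380971/17730468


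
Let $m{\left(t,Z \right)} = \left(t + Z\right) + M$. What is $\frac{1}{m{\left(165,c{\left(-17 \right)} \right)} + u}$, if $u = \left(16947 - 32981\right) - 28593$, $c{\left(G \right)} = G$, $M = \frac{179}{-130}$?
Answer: $- \frac{130}{5782449} \approx -2.2482 \cdot 10^{-5}$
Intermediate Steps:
$M = - \frac{179}{130}$ ($M = 179 \left(- \frac{1}{130}\right) = - \frac{179}{130} \approx -1.3769$)
$m{\left(t,Z \right)} = - \frac{179}{130} + Z + t$ ($m{\left(t,Z \right)} = \left(t + Z\right) - \frac{179}{130} = \left(Z + t\right) - \frac{179}{130} = - \frac{179}{130} + Z + t$)
$u = -44627$ ($u = -16034 - 28593 = -44627$)
$\frac{1}{m{\left(165,c{\left(-17 \right)} \right)} + u} = \frac{1}{\left(- \frac{179}{130} - 17 + 165\right) - 44627} = \frac{1}{\frac{19061}{130} - 44627} = \frac{1}{- \frac{5782449}{130}} = - \frac{130}{5782449}$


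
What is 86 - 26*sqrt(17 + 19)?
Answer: -70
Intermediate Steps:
86 - 26*sqrt(17 + 19) = 86 - 26*sqrt(36) = 86 - 26*6 = 86 - 156 = -70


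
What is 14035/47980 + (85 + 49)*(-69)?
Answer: -88721809/9596 ≈ -9245.7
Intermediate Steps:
14035/47980 + (85 + 49)*(-69) = 14035*(1/47980) + 134*(-69) = 2807/9596 - 9246 = -88721809/9596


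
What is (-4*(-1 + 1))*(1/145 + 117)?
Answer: 0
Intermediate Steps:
(-4*(-1 + 1))*(1/145 + 117) = (-4*0)*(1/145 + 117) = 0*(16966/145) = 0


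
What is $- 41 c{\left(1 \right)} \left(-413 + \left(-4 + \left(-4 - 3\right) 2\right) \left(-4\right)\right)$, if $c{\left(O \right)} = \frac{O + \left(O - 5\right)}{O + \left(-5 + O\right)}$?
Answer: $13981$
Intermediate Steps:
$c{\left(O \right)} = 1$ ($c{\left(O \right)} = \frac{O + \left(-5 + O\right)}{-5 + 2 O} = \frac{-5 + 2 O}{-5 + 2 O} = 1$)
$- 41 c{\left(1 \right)} \left(-413 + \left(-4 + \left(-4 - 3\right) 2\right) \left(-4\right)\right) = \left(-41\right) 1 \left(-413 + \left(-4 + \left(-4 - 3\right) 2\right) \left(-4\right)\right) = - 41 \left(-413 + \left(-4 - 14\right) \left(-4\right)\right) = - 41 \left(-413 - -72\right) = - 41 \left(-413 + 72\right) = \left(-41\right) \left(-341\right) = 13981$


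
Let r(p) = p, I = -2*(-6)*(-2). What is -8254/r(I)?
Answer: 4127/12 ≈ 343.92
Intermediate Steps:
I = -24 (I = 12*(-2) = -24)
-8254/r(I) = -8254/(-24) = -8254*(-1/24) = 4127/12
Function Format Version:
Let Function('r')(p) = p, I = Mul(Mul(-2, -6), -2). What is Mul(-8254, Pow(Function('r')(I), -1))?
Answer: Rational(4127, 12) ≈ 343.92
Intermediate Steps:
I = -24 (I = Mul(12, -2) = -24)
Mul(-8254, Pow(Function('r')(I), -1)) = Mul(-8254, Pow(-24, -1)) = Mul(-8254, Rational(-1, 24)) = Rational(4127, 12)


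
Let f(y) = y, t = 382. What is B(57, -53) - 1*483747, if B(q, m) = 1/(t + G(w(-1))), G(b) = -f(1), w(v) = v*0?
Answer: -184307606/381 ≈ -4.8375e+5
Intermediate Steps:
w(v) = 0
G(b) = -1 (G(b) = -1*1 = -1)
B(q, m) = 1/381 (B(q, m) = 1/(382 - 1) = 1/381)
B(57, -53) - 1*483747 = 1/381 - 1*483747 = 1/381 - 483747 = -184307606/381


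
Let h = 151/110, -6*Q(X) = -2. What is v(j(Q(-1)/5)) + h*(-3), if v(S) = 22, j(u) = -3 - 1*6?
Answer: 1967/110 ≈ 17.882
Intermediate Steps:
Q(X) = ⅓ (Q(X) = -⅙*(-2) = ⅓)
j(u) = -9 (j(u) = -3 - 6 = -9)
h = 151/110 (h = 151*(1/110) = 151/110 ≈ 1.3727)
v(j(Q(-1)/5)) + h*(-3) = 22 + (151/110)*(-3) = 22 - 453/110 = 1967/110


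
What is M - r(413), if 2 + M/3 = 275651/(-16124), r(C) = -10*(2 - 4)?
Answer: -1246177/16124 ≈ -77.287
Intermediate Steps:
r(C) = 20 (r(C) = -10*(-2) = 20)
M = -923697/16124 (M = -6 + 3*(275651/(-16124)) = -6 + 3*(275651*(-1/16124)) = -6 + 3*(-275651/16124) = -6 - 826953/16124 = -923697/16124 ≈ -57.287)
M - r(413) = -923697/16124 - 1*20 = -923697/16124 - 20 = -1246177/16124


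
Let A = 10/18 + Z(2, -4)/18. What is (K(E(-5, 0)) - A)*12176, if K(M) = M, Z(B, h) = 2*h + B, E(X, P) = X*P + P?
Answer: -24352/9 ≈ -2705.8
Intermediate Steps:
E(X, P) = P + P*X (E(X, P) = P*X + P = P + P*X)
Z(B, h) = B + 2*h
A = 2/9 (A = 10/18 + (2 + 2*(-4))/18 = 10*(1/18) + (2 - 8)*(1/18) = 5/9 - 6*1/18 = 5/9 - 1/3 = 2/9 ≈ 0.22222)
(K(E(-5, 0)) - A)*12176 = (0*(1 - 5) - 1*2/9)*12176 = (0*(-4) - 2/9)*12176 = (0 - 2/9)*12176 = -2/9*12176 = -24352/9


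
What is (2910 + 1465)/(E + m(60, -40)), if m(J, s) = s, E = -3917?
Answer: -4375/3957 ≈ -1.1056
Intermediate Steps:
(2910 + 1465)/(E + m(60, -40)) = (2910 + 1465)/(-3917 - 40) = 4375/(-3957) = 4375*(-1/3957) = -4375/3957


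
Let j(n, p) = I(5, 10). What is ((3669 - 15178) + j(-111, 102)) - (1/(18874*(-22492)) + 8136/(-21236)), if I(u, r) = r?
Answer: -25914948781061947/2253744868472 ≈ -11499.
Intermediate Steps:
j(n, p) = 10
((3669 - 15178) + j(-111, 102)) - (1/(18874*(-22492)) + 8136/(-21236)) = ((3669 - 15178) + 10) - (1/(18874*(-22492)) + 8136/(-21236)) = (-11509 + 10) - ((1/18874)*(-1/22492) + 8136*(-1/21236)) = -11499 - (-1/424514008 - 2034/5309) = -11499 - 1*(-863461497581/2253744868472) = -11499 + 863461497581/2253744868472 = -25914948781061947/2253744868472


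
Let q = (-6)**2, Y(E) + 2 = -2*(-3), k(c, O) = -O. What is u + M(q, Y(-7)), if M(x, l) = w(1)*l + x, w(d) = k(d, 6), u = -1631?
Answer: -1619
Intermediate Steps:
Y(E) = 4 (Y(E) = -2 - 2*(-3) = -2 + 6 = 4)
w(d) = -6 (w(d) = -1*6 = -6)
q = 36
M(x, l) = x - 6*l (M(x, l) = -6*l + x = x - 6*l)
u + M(q, Y(-7)) = -1631 + (36 - 6*4) = -1631 + (36 - 24) = -1631 + 12 = -1619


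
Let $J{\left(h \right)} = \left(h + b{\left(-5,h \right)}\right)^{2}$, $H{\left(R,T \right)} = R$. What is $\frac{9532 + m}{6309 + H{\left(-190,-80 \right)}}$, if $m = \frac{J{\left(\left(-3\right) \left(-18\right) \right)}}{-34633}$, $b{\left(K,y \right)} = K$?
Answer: $\frac{330119355}{211919327} \approx 1.5578$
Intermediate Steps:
$J{\left(h \right)} = \left(-5 + h\right)^{2}$ ($J{\left(h \right)} = \left(h - 5\right)^{2} = \left(-5 + h\right)^{2}$)
$m = - \frac{2401}{34633}$ ($m = \frac{\left(-5 - -54\right)^{2}}{-34633} = \left(-5 + 54\right)^{2} \left(- \frac{1}{34633}\right) = 49^{2} \left(- \frac{1}{34633}\right) = 2401 \left(- \frac{1}{34633}\right) = - \frac{2401}{34633} \approx -0.069327$)
$\frac{9532 + m}{6309 + H{\left(-190,-80 \right)}} = \frac{9532 - \frac{2401}{34633}}{6309 - 190} = \frac{330119355}{34633 \cdot 6119} = \frac{330119355}{34633} \cdot \frac{1}{6119} = \frac{330119355}{211919327}$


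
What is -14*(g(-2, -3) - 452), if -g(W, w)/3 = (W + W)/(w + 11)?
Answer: 6307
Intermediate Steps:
g(W, w) = -6*W/(11 + w) (g(W, w) = -3*(W + W)/(w + 11) = -3*2*W/(11 + w) = -6*W/(11 + w))
-14*(g(-2, -3) - 452) = -14*(-6*(-2)/(11 - 3) - 452) = -14*(-6*(-2)/8 - 452) = -14*(-6*(-2)*1/8 - 452) = -14*(3/2 - 452) = -14*(-901/2) = 6307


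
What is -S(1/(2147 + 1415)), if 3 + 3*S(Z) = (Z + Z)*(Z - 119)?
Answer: 19455643/19031766 ≈ 1.0223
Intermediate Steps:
S(Z) = -1 + 2*Z*(-119 + Z)/3 (S(Z) = -1 + ((Z + Z)*(Z - 119))/3 = -1 + ((2*Z)*(-119 + Z))/3 = -1 + (2*Z*(-119 + Z))/3 = -1 + 2*Z*(-119 + Z)/3)
-S(1/(2147 + 1415)) = -(-1 - 238/(3*(2147 + 1415)) + 2*(1/(2147 + 1415))²/3) = -(-1 - 238/3/3562 + 2*(1/3562)²/3) = -(-1 - 238/3*1/3562 + 2*(1/3562)²/3) = -(-1 - 119/5343 + (⅔)*(1/12687844)) = -(-1 - 119/5343 + 1/19031766) = -1*(-19455643/19031766) = 19455643/19031766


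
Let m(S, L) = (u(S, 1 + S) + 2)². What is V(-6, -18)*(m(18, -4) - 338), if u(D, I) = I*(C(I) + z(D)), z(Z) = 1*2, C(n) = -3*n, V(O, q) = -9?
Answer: -9787599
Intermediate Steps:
z(Z) = 2
u(D, I) = I*(2 - 3*I) (u(D, I) = I*(-3*I + 2) = I*(2 - 3*I))
m(S, L) = (2 + (1 + S)*(-1 - 3*S))² (m(S, L) = ((1 + S)*(2 - 3*(1 + S)) + 2)² = ((1 + S)*(2 + (-3 - 3*S)) + 2)² = ((1 + S)*(-1 - 3*S) + 2)² = (2 + (1 + S)*(-1 - 3*S))²)
V(-6, -18)*(m(18, -4) - 338) = -9*((-2 + (1 + 18)*(1 + 3*18))² - 338) = -9*((-2 + 19*(1 + 54))² - 338) = -9*((-2 + 19*55)² - 338) = -9*((-2 + 1045)² - 338) = -9*(1043² - 338) = -9*(1087849 - 338) = -9*1087511 = -9787599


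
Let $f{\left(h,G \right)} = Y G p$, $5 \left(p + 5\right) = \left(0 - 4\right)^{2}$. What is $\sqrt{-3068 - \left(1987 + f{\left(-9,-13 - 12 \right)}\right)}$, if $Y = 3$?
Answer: $i \sqrt{5190} \approx 72.042 i$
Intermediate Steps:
$p = - \frac{9}{5}$ ($p = -5 + \frac{\left(0 - 4\right)^{2}}{5} = -5 + \frac{\left(-4\right)^{2}}{5} = -5 + \frac{1}{5} \cdot 16 = -5 + \frac{16}{5} = - \frac{9}{5} \approx -1.8$)
$f{\left(h,G \right)} = - \frac{27 G}{5}$ ($f{\left(h,G \right)} = 3 G \left(- \frac{9}{5}\right) = - \frac{27 G}{5}$)
$\sqrt{-3068 - \left(1987 + f{\left(-9,-13 - 12 \right)}\right)} = \sqrt{-3068 - \left(1987 - \frac{27 \left(-13 - 12\right)}{5}\right)} = \sqrt{-3068 - \left(1987 - -135\right)} = \sqrt{-3068 - 2122} = \sqrt{-5190} = i \sqrt{5190}$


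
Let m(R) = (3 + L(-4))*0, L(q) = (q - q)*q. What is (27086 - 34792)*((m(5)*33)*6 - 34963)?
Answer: 269424878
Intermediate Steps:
L(q) = 0 (L(q) = 0*q = 0)
m(R) = 0 (m(R) = (3 + 0)*0 = 3*0 = 0)
(27086 - 34792)*((m(5)*33)*6 - 34963) = (27086 - 34792)*((0*33)*6 - 34963) = -7706*(0*6 - 34963) = -7706*(0 - 34963) = -7706*(-34963) = 269424878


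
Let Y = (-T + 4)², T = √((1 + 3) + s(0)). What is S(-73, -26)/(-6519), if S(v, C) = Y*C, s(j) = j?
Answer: 104/6519 ≈ 0.015953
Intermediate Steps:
T = 2 (T = √((1 + 3) + 0) = √(4 + 0) = √4 = 2)
Y = 4 (Y = (-1*2 + 4)² = (-2 + 4)² = 2² = 4)
S(v, C) = 4*C
S(-73, -26)/(-6519) = (4*(-26))/(-6519) = -104*(-1/6519) = 104/6519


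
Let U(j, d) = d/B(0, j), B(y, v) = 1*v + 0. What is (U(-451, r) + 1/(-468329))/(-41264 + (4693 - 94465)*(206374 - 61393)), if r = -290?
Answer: -135814959/2749039383074186884 ≈ -4.9405e-11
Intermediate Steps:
B(y, v) = v (B(y, v) = v + 0 = v)
U(j, d) = d/j
(U(-451, r) + 1/(-468329))/(-41264 + (4693 - 94465)*(206374 - 61393)) = (-290/(-451) + 1/(-468329))/(-41264 + (4693 - 94465)*(206374 - 61393)) = (-290*(-1/451) - 1/468329)/(-41264 - 89772*144981) = (290/451 - 1/468329)/(-41264 - 13015234332) = (135814959/211216379)/(-13015275596) = (135814959/211216379)*(-1/13015275596) = -135814959/2749039383074186884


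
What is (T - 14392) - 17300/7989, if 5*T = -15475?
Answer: -139720943/7989 ≈ -17489.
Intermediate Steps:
T = -3095 (T = (1/5)*(-15475) = -3095)
(T - 14392) - 17300/7989 = (-3095 - 14392) - 17300/7989 = -17487 - 17300*1/7989 = -17487 - 17300/7989 = -139720943/7989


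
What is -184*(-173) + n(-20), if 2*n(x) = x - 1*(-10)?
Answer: 31827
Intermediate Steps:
n(x) = 5 + x/2 (n(x) = (x - 1*(-10))/2 = (x + 10)/2 = (10 + x)/2 = 5 + x/2)
-184*(-173) + n(-20) = -184*(-173) + (5 + (½)*(-20)) = 31832 + (5 - 10) = 31832 - 5 = 31827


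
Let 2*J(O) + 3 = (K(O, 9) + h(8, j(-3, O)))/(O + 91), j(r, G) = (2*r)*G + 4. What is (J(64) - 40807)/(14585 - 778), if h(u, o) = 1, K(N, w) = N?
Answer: -1265057/428017 ≈ -2.9556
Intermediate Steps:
j(r, G) = 4 + 2*G*r (j(r, G) = 2*G*r + 4 = 4 + 2*G*r)
J(O) = -3/2 + (1 + O)/(2*(91 + O)) (J(O) = -3/2 + ((O + 1)/(O + 91))/2 = -3/2 + ((1 + O)/(91 + O))/2 = -3/2 + (1 + O)/(2*(91 + O)))
(J(64) - 40807)/(14585 - 778) = ((-136 - 1*64)/(91 + 64) - 40807)/(14585 - 778) = ((-136 - 64)/155 - 40807)/13807 = ((1/155)*(-200) - 40807)*(1/13807) = (-40/31 - 40807)*(1/13807) = -1265057/31*1/13807 = -1265057/428017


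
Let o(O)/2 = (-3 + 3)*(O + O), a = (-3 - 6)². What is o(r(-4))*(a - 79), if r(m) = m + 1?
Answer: 0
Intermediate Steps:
r(m) = 1 + m
a = 81 (a = (-9)² = 81)
o(O) = 0 (o(O) = 2*((-3 + 3)*(O + O)) = 2*(0*(2*O)) = 2*0 = 0)
o(r(-4))*(a - 79) = 0*(81 - 79) = 0*2 = 0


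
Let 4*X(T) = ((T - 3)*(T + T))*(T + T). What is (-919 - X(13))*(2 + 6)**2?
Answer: -166976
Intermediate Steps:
X(T) = T**2*(-3 + T) (X(T) = (((T - 3)*(T + T))*(T + T))/4 = (((-3 + T)*(2*T))*(2*T))/4 = ((2*T*(-3 + T))*(2*T))/4 = (4*T**2*(-3 + T))/4 = T**2*(-3 + T))
(-919 - X(13))*(2 + 6)**2 = (-919 - 13**2*(-3 + 13))*(2 + 6)**2 = (-919 - 169*10)*8**2 = (-919 - 1*1690)*64 = (-919 - 1690)*64 = -2609*64 = -166976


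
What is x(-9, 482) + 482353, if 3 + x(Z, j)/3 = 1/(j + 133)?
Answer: 98880521/205 ≈ 4.8234e+5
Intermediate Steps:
x(Z, j) = -9 + 3/(133 + j) (x(Z, j) = -9 + 3/(j + 133) = -9 + 3/(133 + j))
x(-9, 482) + 482353 = 3*(-398 - 3*482)/(133 + 482) + 482353 = 3*(-398 - 1446)/615 + 482353 = 3*(1/615)*(-1844) + 482353 = -1844/205 + 482353 = 98880521/205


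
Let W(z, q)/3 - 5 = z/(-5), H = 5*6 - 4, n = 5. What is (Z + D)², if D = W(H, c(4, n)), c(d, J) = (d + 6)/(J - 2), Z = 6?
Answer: 729/25 ≈ 29.160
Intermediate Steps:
c(d, J) = (6 + d)/(-2 + J)
H = 26 (H = 30 - 4 = 26)
W(z, q) = 15 - 3*z/5 (W(z, q) = 15 + 3*(z/(-5)) = 15 + 3*(z*(-⅕)) = 15 + 3*(-z/5) = 15 - 3*z/5)
D = -⅗ (D = 15 - ⅗*26 = 15 - 78/5 = -⅗ ≈ -0.60000)
(Z + D)² = (6 - ⅗)² = (27/5)² = 729/25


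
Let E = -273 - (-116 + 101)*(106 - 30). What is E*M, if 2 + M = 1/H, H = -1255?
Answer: -2177037/1255 ≈ -1734.7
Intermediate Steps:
M = -2511/1255 (M = -2 + 1/(-1255) = -2 - 1/1255 = -2511/1255 ≈ -2.0008)
E = 867 (E = -273 - (-15)*76 = -273 - 1*(-1140) = -273 + 1140 = 867)
E*M = 867*(-2511/1255) = -2177037/1255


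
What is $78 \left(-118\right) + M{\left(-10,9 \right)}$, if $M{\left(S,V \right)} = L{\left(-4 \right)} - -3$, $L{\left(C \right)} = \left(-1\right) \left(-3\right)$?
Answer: $-9198$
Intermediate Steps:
$L{\left(C \right)} = 3$
$M{\left(S,V \right)} = 6$ ($M{\left(S,V \right)} = 3 - -3 = 3 + 3 = 6$)
$78 \left(-118\right) + M{\left(-10,9 \right)} = 78 \left(-118\right) + 6 = -9204 + 6 = -9198$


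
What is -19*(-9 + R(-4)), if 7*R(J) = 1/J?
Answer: 4807/28 ≈ 171.68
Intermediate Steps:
R(J) = 1/(7*J) (R(J) = (1/J)/7 = 1/(7*J))
-19*(-9 + R(-4)) = -19*(-9 + (1/7)/(-4)) = -19*(-9 + (1/7)*(-1/4)) = -19*(-9 - 1/28) = -19*(-253/28) = 4807/28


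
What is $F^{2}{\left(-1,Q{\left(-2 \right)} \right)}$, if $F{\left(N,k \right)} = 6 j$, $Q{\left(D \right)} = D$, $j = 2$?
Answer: $144$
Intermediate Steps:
$F{\left(N,k \right)} = 12$ ($F{\left(N,k \right)} = 6 \cdot 2 = 12$)
$F^{2}{\left(-1,Q{\left(-2 \right)} \right)} = 12^{2} = 144$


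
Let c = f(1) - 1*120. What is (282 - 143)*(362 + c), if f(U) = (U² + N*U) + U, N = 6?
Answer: 34750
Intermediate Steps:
f(U) = U² + 7*U (f(U) = (U² + 6*U) + U = U² + 7*U)
c = -112 (c = 1*(7 + 1) - 1*120 = 1*8 - 120 = 8 - 120 = -112)
(282 - 143)*(362 + c) = (282 - 143)*(362 - 112) = 139*250 = 34750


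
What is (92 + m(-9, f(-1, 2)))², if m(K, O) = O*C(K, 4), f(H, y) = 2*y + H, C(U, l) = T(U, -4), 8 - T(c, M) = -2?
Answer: 14884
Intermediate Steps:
T(c, M) = 10 (T(c, M) = 8 - 1*(-2) = 8 + 2 = 10)
C(U, l) = 10
f(H, y) = H + 2*y
m(K, O) = 10*O (m(K, O) = O*10 = 10*O)
(92 + m(-9, f(-1, 2)))² = (92 + 10*(-1 + 2*2))² = (92 + 10*(-1 + 4))² = (92 + 10*3)² = (92 + 30)² = 122² = 14884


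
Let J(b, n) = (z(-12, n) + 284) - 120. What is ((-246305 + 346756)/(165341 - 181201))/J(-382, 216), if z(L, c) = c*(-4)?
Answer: 7727/854000 ≈ 0.0090480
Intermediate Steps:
z(L, c) = -4*c
J(b, n) = 164 - 4*n (J(b, n) = (-4*n + 284) - 120 = (284 - 4*n) - 120 = 164 - 4*n)
((-246305 + 346756)/(165341 - 181201))/J(-382, 216) = ((-246305 + 346756)/(165341 - 181201))/(164 - 4*216) = (100451/(-15860))/(164 - 864) = (100451*(-1/15860))/(-700) = -7727/1220*(-1/700) = 7727/854000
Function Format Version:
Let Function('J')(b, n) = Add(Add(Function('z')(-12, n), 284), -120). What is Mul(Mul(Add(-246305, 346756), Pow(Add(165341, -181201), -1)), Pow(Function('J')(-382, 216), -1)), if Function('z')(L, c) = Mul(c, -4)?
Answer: Rational(7727, 854000) ≈ 0.0090480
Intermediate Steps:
Function('z')(L, c) = Mul(-4, c)
Function('J')(b, n) = Add(164, Mul(-4, n)) (Function('J')(b, n) = Add(Add(Mul(-4, n), 284), -120) = Add(Add(284, Mul(-4, n)), -120) = Add(164, Mul(-4, n)))
Mul(Mul(Add(-246305, 346756), Pow(Add(165341, -181201), -1)), Pow(Function('J')(-382, 216), -1)) = Mul(Mul(Add(-246305, 346756), Pow(Add(165341, -181201), -1)), Pow(Add(164, Mul(-4, 216)), -1)) = Mul(Mul(100451, Pow(-15860, -1)), Pow(Add(164, -864), -1)) = Mul(Mul(100451, Rational(-1, 15860)), Pow(-700, -1)) = Mul(Rational(-7727, 1220), Rational(-1, 700)) = Rational(7727, 854000)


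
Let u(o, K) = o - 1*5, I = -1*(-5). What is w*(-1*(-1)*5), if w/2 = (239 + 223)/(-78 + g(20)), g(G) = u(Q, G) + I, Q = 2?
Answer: -1155/19 ≈ -60.789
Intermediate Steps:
I = 5
u(o, K) = -5 + o (u(o, K) = o - 5 = -5 + o)
g(G) = 2 (g(G) = (-5 + 2) + 5 = -3 + 5 = 2)
w = -231/19 (w = 2*((239 + 223)/(-78 + 2)) = 2*(462/(-76)) = 2*(462*(-1/76)) = 2*(-231/38) = -231/19 ≈ -12.158)
w*(-1*(-1)*5) = -231*(-1*(-1))*5/19 = -231*5/19 = -231/19*5 = -1155/19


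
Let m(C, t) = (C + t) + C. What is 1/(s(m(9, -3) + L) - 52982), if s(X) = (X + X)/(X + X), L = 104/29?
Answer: -1/52981 ≈ -1.8875e-5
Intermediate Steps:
m(C, t) = t + 2*C
L = 104/29 (L = 104*(1/29) = 104/29 ≈ 3.5862)
s(X) = 1 (s(X) = (2*X)/((2*X)) = (2*X)*(1/(2*X)) = 1)
1/(s(m(9, -3) + L) - 52982) = 1/(1 - 52982) = 1/(-52981) = -1/52981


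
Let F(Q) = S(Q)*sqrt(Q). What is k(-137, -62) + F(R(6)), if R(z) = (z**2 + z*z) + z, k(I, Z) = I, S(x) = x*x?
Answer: -137 + 6084*sqrt(78) ≈ 53595.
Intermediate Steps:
S(x) = x**2
R(z) = z + 2*z**2 (R(z) = (z**2 + z**2) + z = 2*z**2 + z = z + 2*z**2)
F(Q) = Q**(5/2) (F(Q) = Q**2*sqrt(Q) = Q**(5/2))
k(-137, -62) + F(R(6)) = -137 + (6*(1 + 2*6))**(5/2) = -137 + (6*(1 + 12))**(5/2) = -137 + (6*13)**(5/2) = -137 + 78**(5/2) = -137 + 6084*sqrt(78)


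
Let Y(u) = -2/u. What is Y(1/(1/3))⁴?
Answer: 16/81 ≈ 0.19753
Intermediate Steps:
Y(1/(1/3))⁴ = (-2/3)⁴ = (-2*⅓)⁴ = (-⅔)⁴ = 16/81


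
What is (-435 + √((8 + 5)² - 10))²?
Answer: (435 - √159)² ≈ 1.7841e+5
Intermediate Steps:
(-435 + √((8 + 5)² - 10))² = (-435 + √(13² - 10))² = (-435 + √(169 - 10))² = (-435 + √159)²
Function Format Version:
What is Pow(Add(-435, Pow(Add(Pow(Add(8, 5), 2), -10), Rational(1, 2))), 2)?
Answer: Pow(Add(435, Mul(-1, Pow(159, Rational(1, 2)))), 2) ≈ 1.7841e+5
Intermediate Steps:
Pow(Add(-435, Pow(Add(Pow(Add(8, 5), 2), -10), Rational(1, 2))), 2) = Pow(Add(-435, Pow(Add(Pow(13, 2), -10), Rational(1, 2))), 2) = Pow(Add(-435, Pow(Add(169, -10), Rational(1, 2))), 2) = Pow(Add(-435, Pow(159, Rational(1, 2))), 2)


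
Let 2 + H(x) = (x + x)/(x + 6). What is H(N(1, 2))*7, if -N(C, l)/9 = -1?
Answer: -28/5 ≈ -5.6000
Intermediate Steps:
N(C, l) = 9 (N(C, l) = -9*(-1) = 9)
H(x) = -2 + 2*x/(6 + x) (H(x) = -2 + (x + x)/(x + 6) = -2 + (2*x)/(6 + x) = -2 + 2*x/(6 + x))
H(N(1, 2))*7 = -12/(6 + 9)*7 = -12/15*7 = -12*1/15*7 = -⅘*7 = -28/5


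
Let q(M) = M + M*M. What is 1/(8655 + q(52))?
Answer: 1/11411 ≈ 8.7635e-5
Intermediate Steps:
q(M) = M + M²
1/(8655 + q(52)) = 1/(8655 + 52*(1 + 52)) = 1/(8655 + 52*53) = 1/(8655 + 2756) = 1/11411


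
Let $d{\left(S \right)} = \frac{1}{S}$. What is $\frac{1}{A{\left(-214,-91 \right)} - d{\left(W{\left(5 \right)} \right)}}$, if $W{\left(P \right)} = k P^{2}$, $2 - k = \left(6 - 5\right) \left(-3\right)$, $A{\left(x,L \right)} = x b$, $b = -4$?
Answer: $\frac{125}{106999} \approx 0.0011682$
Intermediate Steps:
$A{\left(x,L \right)} = - 4 x$ ($A{\left(x,L \right)} = x \left(-4\right) = - 4 x$)
$k = 5$ ($k = 2 - \left(6 - 5\right) \left(-3\right) = 2 - 1 \left(-3\right) = 2 - -3 = 2 + 3 = 5$)
$W{\left(P \right)} = 5 P^{2}$
$\frac{1}{A{\left(-214,-91 \right)} - d{\left(W{\left(5 \right)} \right)}} = \frac{1}{\left(-4\right) \left(-214\right) - \frac{1}{5 \cdot 5^{2}}} = \frac{1}{856 - \frac{1}{5 \cdot 25}} = \frac{1}{856 - \frac{1}{125}} = \frac{1}{\frac{106999}{125}} = \frac{125}{106999}$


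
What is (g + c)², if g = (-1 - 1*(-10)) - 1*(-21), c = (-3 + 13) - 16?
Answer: 576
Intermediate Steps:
c = -6 (c = 10 - 16 = -6)
g = 30 (g = (-1 + 10) + 21 = 9 + 21 = 30)
(g + c)² = (30 - 6)² = 24² = 576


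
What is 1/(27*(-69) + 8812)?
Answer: 1/6949 ≈ 0.00014391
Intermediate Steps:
1/(27*(-69) + 8812) = 1/(-1863 + 8812) = 1/6949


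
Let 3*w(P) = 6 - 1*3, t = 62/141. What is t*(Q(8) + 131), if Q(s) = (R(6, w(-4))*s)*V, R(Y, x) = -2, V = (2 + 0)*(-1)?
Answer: 10106/141 ≈ 71.674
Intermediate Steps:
t = 62/141 (t = 62*(1/141) = 62/141 ≈ 0.43972)
w(P) = 1 (w(P) = (6 - 1*3)/3 = (6 - 3)/3 = (1/3)*3 = 1)
V = -2 (V = 2*(-1) = -2)
Q(s) = 4*s (Q(s) = -2*s*(-2) = 4*s)
t*(Q(8) + 131) = 62*(4*8 + 131)/141 = 62*(32 + 131)/141 = (62/141)*163 = 10106/141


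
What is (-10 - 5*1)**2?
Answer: 225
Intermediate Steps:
(-10 - 5*1)**2 = (-10 - 5)**2 = (-15)**2 = 225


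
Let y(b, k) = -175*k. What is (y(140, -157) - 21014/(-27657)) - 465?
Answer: 106719512/3951 ≈ 27011.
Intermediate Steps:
(y(140, -157) - 21014/(-27657)) - 465 = (-175*(-157) - 21014/(-27657)) - 465 = (27475 - 21014*(-1/27657)) - 465 = (27475 + 3002/3951) - 465 = 108556727/3951 - 465 = 106719512/3951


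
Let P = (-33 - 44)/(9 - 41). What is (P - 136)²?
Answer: 18275625/1024 ≈ 17847.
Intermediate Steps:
P = 77/32 (P = -77/(-32) = -77*(-1/32) = 77/32 ≈ 2.4063)
(P - 136)² = (77/32 - 136)² = (-4275/32)² = 18275625/1024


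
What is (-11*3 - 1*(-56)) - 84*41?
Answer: -3421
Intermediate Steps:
(-11*3 - 1*(-56)) - 84*41 = (-33 + 56) - 3444 = 23 - 3444 = -3421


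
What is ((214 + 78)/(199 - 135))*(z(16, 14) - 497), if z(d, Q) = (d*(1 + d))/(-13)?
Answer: -491509/208 ≈ -2363.0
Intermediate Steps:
z(d, Q) = -d*(1 + d)/13 (z(d, Q) = (d*(1 + d))*(-1/13) = -d*(1 + d)/13)
((214 + 78)/(199 - 135))*(z(16, 14) - 497) = ((214 + 78)/(199 - 135))*(-1/13*16*(1 + 16) - 497) = (292/64)*(-1/13*16*17 - 497) = (292*(1/64))*(-272/13 - 497) = (73/16)*(-6733/13) = -491509/208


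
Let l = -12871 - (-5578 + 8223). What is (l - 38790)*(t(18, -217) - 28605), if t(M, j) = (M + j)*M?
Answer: 1747947222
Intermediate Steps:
t(M, j) = M*(M + j)
l = -15516 (l = -12871 - 1*2645 = -12871 - 2645 = -15516)
(l - 38790)*(t(18, -217) - 28605) = (-15516 - 38790)*(18*(18 - 217) - 28605) = -54306*(18*(-199) - 28605) = -54306*(-3582 - 28605) = -54306*(-32187) = 1747947222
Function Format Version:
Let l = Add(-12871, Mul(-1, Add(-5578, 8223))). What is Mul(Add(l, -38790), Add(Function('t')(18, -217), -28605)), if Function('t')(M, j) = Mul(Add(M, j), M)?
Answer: 1747947222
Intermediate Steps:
Function('t')(M, j) = Mul(M, Add(M, j))
l = -15516 (l = Add(-12871, Mul(-1, 2645)) = Add(-12871, -2645) = -15516)
Mul(Add(l, -38790), Add(Function('t')(18, -217), -28605)) = Mul(Add(-15516, -38790), Add(Mul(18, Add(18, -217)), -28605)) = Mul(-54306, Add(Mul(18, -199), -28605)) = Mul(-54306, Add(-3582, -28605)) = Mul(-54306, -32187) = 1747947222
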